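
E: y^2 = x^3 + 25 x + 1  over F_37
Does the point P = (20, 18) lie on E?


Check whether y^2 = x^3 + 25 x + 1 (mod 37) for (x, y) = (20, 18).
LHS: y^2 = 18^2 mod 37 = 28
RHS: x^3 + 25 x + 1 = 20^3 + 25*20 + 1 mod 37 = 28
LHS = RHS

Yes, on the curve


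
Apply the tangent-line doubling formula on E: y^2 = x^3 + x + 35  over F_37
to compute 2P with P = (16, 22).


Doubling: s = (3 x1^2 + a) / (2 y1)
s = (3*16^2 + 1) / (2*22) mod 37 = 20
x3 = s^2 - 2 x1 mod 37 = 20^2 - 2*16 = 35
y3 = s (x1 - x3) - y1 mod 37 = 20 * (16 - 35) - 22 = 5

2P = (35, 5)


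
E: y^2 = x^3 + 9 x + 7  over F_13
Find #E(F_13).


For each x in F_13, count y with y^2 = x^3 + 9 x + 7 mod 13:
  x = 1: RHS = 4, y in [2, 11]  -> 2 point(s)
  x = 3: RHS = 9, y in [3, 10]  -> 2 point(s)
  x = 4: RHS = 3, y in [4, 9]  -> 2 point(s)
  x = 6: RHS = 4, y in [2, 11]  -> 2 point(s)
  x = 7: RHS = 10, y in [6, 7]  -> 2 point(s)
  x = 12: RHS = 10, y in [6, 7]  -> 2 point(s)
Affine points: 12. Add the point at infinity: total = 13.

#E(F_13) = 13


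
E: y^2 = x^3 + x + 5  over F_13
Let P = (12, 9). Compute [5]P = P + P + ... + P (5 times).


k = 5 = 101_2 (binary, LSB first: 101)
Double-and-add from P = (12, 9):
  bit 0 = 1: acc = O + (12, 9) = (12, 9)
  bit 1 = 0: acc unchanged = (12, 9)
  bit 2 = 1: acc = (12, 9) + (12, 9) = (12, 4)

5P = (12, 4)


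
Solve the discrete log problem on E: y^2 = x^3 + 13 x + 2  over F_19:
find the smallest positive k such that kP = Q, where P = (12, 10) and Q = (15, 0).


Enumerate multiples of P until we hit Q = (15, 0):
  1P = (12, 10)
  2P = (2, 13)
  3P = (3, 12)
  4P = (1, 15)
  5P = (15, 0)
Match found at i = 5.

k = 5


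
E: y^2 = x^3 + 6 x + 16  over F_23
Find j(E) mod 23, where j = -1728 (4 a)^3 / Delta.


Delta = -16(4 a^3 + 27 b^2) mod 23 = 14
-1728 * (4 a)^3 = -1728 * (4*6)^3 mod 23 = 20
j = 20 * 14^(-1) mod 23 = 8

j = 8 (mod 23)


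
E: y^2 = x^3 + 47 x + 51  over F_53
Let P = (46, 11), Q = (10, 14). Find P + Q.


P != Q, so use the chord formula.
s = (y2 - y1) / (x2 - x1) = (3) / (17) mod 53 = 22
x3 = s^2 - x1 - x2 mod 53 = 22^2 - 46 - 10 = 4
y3 = s (x1 - x3) - y1 mod 53 = 22 * (46 - 4) - 11 = 12

P + Q = (4, 12)


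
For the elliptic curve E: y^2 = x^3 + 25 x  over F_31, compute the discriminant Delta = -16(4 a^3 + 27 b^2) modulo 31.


4 a^3 + 27 b^2 = 4*25^3 + 27*0^2 = 62500 + 0 = 62500
Delta = -16 * (62500) = -1000000
Delta mod 31 = 29

Delta = 29 (mod 31)


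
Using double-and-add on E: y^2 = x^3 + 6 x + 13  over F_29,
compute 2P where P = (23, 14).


k = 2 = 10_2 (binary, LSB first: 01)
Double-and-add from P = (23, 14):
  bit 0 = 0: acc unchanged = O
  bit 1 = 1: acc = O + (16, 0) = (16, 0)

2P = (16, 0)


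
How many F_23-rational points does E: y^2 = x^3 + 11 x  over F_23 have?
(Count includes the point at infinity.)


For each x in F_23, count y with y^2 = x^3 + 11 x + 0 mod 23:
  x = 0: RHS = 0, y in [0]  -> 1 point(s)
  x = 1: RHS = 12, y in [9, 14]  -> 2 point(s)
  x = 4: RHS = 16, y in [4, 19]  -> 2 point(s)
  x = 6: RHS = 6, y in [11, 12]  -> 2 point(s)
  x = 7: RHS = 6, y in [11, 12]  -> 2 point(s)
  x = 8: RHS = 2, y in [5, 18]  -> 2 point(s)
  x = 9: RHS = 0, y in [0]  -> 1 point(s)
  x = 10: RHS = 6, y in [11, 12]  -> 2 point(s)
  x = 11: RHS = 3, y in [7, 16]  -> 2 point(s)
  x = 14: RHS = 0, y in [0]  -> 1 point(s)
  x = 18: RHS = 4, y in [2, 21]  -> 2 point(s)
  x = 20: RHS = 9, y in [3, 20]  -> 2 point(s)
  x = 21: RHS = 16, y in [4, 19]  -> 2 point(s)
Affine points: 23. Add the point at infinity: total = 24.

#E(F_23) = 24


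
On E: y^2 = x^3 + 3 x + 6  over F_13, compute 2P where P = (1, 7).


Doubling: s = (3 x1^2 + a) / (2 y1)
s = (3*1^2 + 3) / (2*7) mod 13 = 6
x3 = s^2 - 2 x1 mod 13 = 6^2 - 2*1 = 8
y3 = s (x1 - x3) - y1 mod 13 = 6 * (1 - 8) - 7 = 3

2P = (8, 3)


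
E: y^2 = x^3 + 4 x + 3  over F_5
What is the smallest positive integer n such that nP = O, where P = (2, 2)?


Compute successive multiples of P until we hit O:
  1P = (2, 2)
  2P = (2, 3)
  3P = O

ord(P) = 3


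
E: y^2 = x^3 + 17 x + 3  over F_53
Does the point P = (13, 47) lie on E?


Check whether y^2 = x^3 + 17 x + 3 (mod 53) for (x, y) = (13, 47).
LHS: y^2 = 47^2 mod 53 = 36
RHS: x^3 + 17 x + 3 = 13^3 + 17*13 + 3 mod 53 = 36
LHS = RHS

Yes, on the curve


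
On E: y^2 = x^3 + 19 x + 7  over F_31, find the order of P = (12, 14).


Compute successive multiples of P until we hit O:
  1P = (12, 14)
  2P = (15, 3)
  3P = (14, 14)
  4P = (5, 17)
  5P = (30, 7)
  6P = (8, 12)
  7P = (19, 29)
  8P = (28, 27)
  ... (continuing to 39P)
  39P = O

ord(P) = 39


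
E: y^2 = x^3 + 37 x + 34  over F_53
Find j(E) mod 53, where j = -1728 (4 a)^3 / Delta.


Delta = -16(4 a^3 + 27 b^2) mod 53 = 33
-1728 * (4 a)^3 = -1728 * (4*37)^3 mod 53 = 33
j = 33 * 33^(-1) mod 53 = 1

j = 1 (mod 53)


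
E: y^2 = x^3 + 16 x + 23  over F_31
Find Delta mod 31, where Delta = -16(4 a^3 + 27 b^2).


4 a^3 + 27 b^2 = 4*16^3 + 27*23^2 = 16384 + 14283 = 30667
Delta = -16 * (30667) = -490672
Delta mod 31 = 27

Delta = 27 (mod 31)


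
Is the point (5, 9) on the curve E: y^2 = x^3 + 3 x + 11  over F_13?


Check whether y^2 = x^3 + 3 x + 11 (mod 13) for (x, y) = (5, 9).
LHS: y^2 = 9^2 mod 13 = 3
RHS: x^3 + 3 x + 11 = 5^3 + 3*5 + 11 mod 13 = 8
LHS != RHS

No, not on the curve


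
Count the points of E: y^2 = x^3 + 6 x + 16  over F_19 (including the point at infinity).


For each x in F_19, count y with y^2 = x^3 + 6 x + 16 mod 19:
  x = 0: RHS = 16, y in [4, 15]  -> 2 point(s)
  x = 1: RHS = 4, y in [2, 17]  -> 2 point(s)
  x = 2: RHS = 17, y in [6, 13]  -> 2 point(s)
  x = 3: RHS = 4, y in [2, 17]  -> 2 point(s)
  x = 4: RHS = 9, y in [3, 16]  -> 2 point(s)
  x = 5: RHS = 0, y in [0]  -> 1 point(s)
  x = 8: RHS = 6, y in [5, 14]  -> 2 point(s)
  x = 9: RHS = 1, y in [1, 18]  -> 2 point(s)
  x = 11: RHS = 7, y in [8, 11]  -> 2 point(s)
  x = 12: RHS = 11, y in [7, 12]  -> 2 point(s)
  x = 13: RHS = 11, y in [7, 12]  -> 2 point(s)
  x = 15: RHS = 4, y in [2, 17]  -> 2 point(s)
  x = 16: RHS = 9, y in [3, 16]  -> 2 point(s)
  x = 18: RHS = 9, y in [3, 16]  -> 2 point(s)
Affine points: 27. Add the point at infinity: total = 28.

#E(F_19) = 28


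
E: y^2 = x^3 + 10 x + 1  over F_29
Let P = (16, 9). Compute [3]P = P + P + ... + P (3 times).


k = 3 = 11_2 (binary, LSB first: 11)
Double-and-add from P = (16, 9):
  bit 0 = 1: acc = O + (16, 9) = (16, 9)
  bit 1 = 1: acc = (16, 9) + (2, 0) = (16, 20)

3P = (16, 20)


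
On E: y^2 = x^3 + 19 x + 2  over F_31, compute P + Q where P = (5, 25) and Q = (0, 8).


P != Q, so use the chord formula.
s = (y2 - y1) / (x2 - x1) = (14) / (26) mod 31 = 22
x3 = s^2 - x1 - x2 mod 31 = 22^2 - 5 - 0 = 14
y3 = s (x1 - x3) - y1 mod 31 = 22 * (5 - 14) - 25 = 25

P + Q = (14, 25)


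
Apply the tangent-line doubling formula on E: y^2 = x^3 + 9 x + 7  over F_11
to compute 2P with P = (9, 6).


Doubling: s = (3 x1^2 + a) / (2 y1)
s = (3*9^2 + 9) / (2*6) mod 11 = 10
x3 = s^2 - 2 x1 mod 11 = 10^2 - 2*9 = 5
y3 = s (x1 - x3) - y1 mod 11 = 10 * (9 - 5) - 6 = 1

2P = (5, 1)


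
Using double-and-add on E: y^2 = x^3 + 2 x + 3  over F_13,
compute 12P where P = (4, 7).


k = 12 = 1100_2 (binary, LSB first: 0011)
Double-and-add from P = (4, 7):
  bit 0 = 0: acc unchanged = O
  bit 1 = 0: acc unchanged = O
  bit 2 = 1: acc = O + (11, 2) = (11, 2)
  bit 3 = 1: acc = (11, 2) + (0, 4) = (3, 6)

12P = (3, 6)


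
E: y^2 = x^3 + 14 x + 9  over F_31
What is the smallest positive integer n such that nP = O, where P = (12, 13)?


Compute successive multiples of P until we hit O:
  1P = (12, 13)
  2P = (14, 29)
  3P = (7, 27)
  4P = (0, 3)
  5P = (24, 8)
  6P = (4, 25)
  7P = (25, 22)
  8P = (2, 13)
  ... (continuing to 42P)
  42P = O

ord(P) = 42


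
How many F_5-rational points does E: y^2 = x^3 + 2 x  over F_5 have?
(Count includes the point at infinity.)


For each x in F_5, count y with y^2 = x^3 + 2 x + 0 mod 5:
  x = 0: RHS = 0, y in [0]  -> 1 point(s)
Affine points: 1. Add the point at infinity: total = 2.

#E(F_5) = 2


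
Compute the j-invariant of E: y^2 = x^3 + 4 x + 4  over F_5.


Delta = -16(4 a^3 + 27 b^2) mod 5 = 2
-1728 * (4 a)^3 = -1728 * (4*4)^3 mod 5 = 2
j = 2 * 2^(-1) mod 5 = 1

j = 1 (mod 5)


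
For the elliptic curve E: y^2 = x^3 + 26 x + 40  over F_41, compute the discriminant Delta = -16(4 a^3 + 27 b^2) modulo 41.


4 a^3 + 27 b^2 = 4*26^3 + 27*40^2 = 70304 + 43200 = 113504
Delta = -16 * (113504) = -1816064
Delta mod 41 = 31

Delta = 31 (mod 41)


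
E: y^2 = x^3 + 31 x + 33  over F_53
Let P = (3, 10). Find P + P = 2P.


Doubling: s = (3 x1^2 + a) / (2 y1)
s = (3*3^2 + 31) / (2*10) mod 53 = 40
x3 = s^2 - 2 x1 mod 53 = 40^2 - 2*3 = 4
y3 = s (x1 - x3) - y1 mod 53 = 40 * (3 - 4) - 10 = 3

2P = (4, 3)


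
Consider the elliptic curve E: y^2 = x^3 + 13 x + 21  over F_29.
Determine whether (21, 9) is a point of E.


Check whether y^2 = x^3 + 13 x + 21 (mod 29) for (x, y) = (21, 9).
LHS: y^2 = 9^2 mod 29 = 23
RHS: x^3 + 13 x + 21 = 21^3 + 13*21 + 21 mod 29 = 14
LHS != RHS

No, not on the curve


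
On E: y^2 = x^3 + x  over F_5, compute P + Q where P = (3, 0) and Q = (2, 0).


P != Q, so use the chord formula.
s = (y2 - y1) / (x2 - x1) = (0) / (4) mod 5 = 0
x3 = s^2 - x1 - x2 mod 5 = 0^2 - 3 - 2 = 0
y3 = s (x1 - x3) - y1 mod 5 = 0 * (3 - 0) - 0 = 0

P + Q = (0, 0)


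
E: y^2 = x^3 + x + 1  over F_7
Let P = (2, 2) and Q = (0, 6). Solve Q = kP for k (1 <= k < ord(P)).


Enumerate multiples of P until we hit Q = (0, 6):
  1P = (2, 2)
  2P = (0, 1)
  3P = (0, 6)
Match found at i = 3.

k = 3


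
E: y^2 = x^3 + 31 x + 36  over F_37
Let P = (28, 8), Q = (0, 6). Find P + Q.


P != Q, so use the chord formula.
s = (y2 - y1) / (x2 - x1) = (35) / (9) mod 37 = 8
x3 = s^2 - x1 - x2 mod 37 = 8^2 - 28 - 0 = 36
y3 = s (x1 - x3) - y1 mod 37 = 8 * (28 - 36) - 8 = 2

P + Q = (36, 2)


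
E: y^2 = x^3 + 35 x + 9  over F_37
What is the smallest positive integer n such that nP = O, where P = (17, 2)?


Compute successive multiples of P until we hit O:
  1P = (17, 2)
  2P = (6, 18)
  3P = (10, 8)
  4P = (13, 21)
  5P = (18, 12)
  6P = (28, 36)
  7P = (4, 18)
  8P = (0, 34)
  ... (continuing to 37P)
  37P = O

ord(P) = 37


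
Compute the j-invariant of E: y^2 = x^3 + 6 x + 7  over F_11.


Delta = -16(4 a^3 + 27 b^2) mod 11 = 10
-1728 * (4 a)^3 = -1728 * (4*6)^3 mod 11 = 3
j = 3 * 10^(-1) mod 11 = 8

j = 8 (mod 11)


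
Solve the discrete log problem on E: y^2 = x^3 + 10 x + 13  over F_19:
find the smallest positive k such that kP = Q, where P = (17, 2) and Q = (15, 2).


Enumerate multiples of P until we hit Q = (15, 2):
  1P = (17, 2)
  2P = (1, 10)
  3P = (6, 2)
  4P = (15, 17)
  5P = (10, 12)
  6P = (8, 15)
  7P = (5, 6)
  8P = (14, 16)
  9P = (14, 3)
  10P = (5, 13)
  11P = (8, 4)
  12P = (10, 7)
  13P = (15, 2)
Match found at i = 13.

k = 13


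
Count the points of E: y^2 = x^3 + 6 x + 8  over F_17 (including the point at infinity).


For each x in F_17, count y with y^2 = x^3 + 6 x + 8 mod 17:
  x = 0: RHS = 8, y in [5, 12]  -> 2 point(s)
  x = 1: RHS = 15, y in [7, 10]  -> 2 point(s)
  x = 3: RHS = 2, y in [6, 11]  -> 2 point(s)
  x = 7: RHS = 2, y in [6, 11]  -> 2 point(s)
  x = 9: RHS = 9, y in [3, 14]  -> 2 point(s)
  x = 16: RHS = 1, y in [1, 16]  -> 2 point(s)
Affine points: 12. Add the point at infinity: total = 13.

#E(F_17) = 13


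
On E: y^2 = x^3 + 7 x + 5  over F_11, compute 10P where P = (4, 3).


k = 10 = 1010_2 (binary, LSB first: 0101)
Double-and-add from P = (4, 3):
  bit 0 = 0: acc unchanged = O
  bit 1 = 1: acc = O + (3, 8) = (3, 8)
  bit 2 = 0: acc unchanged = (3, 8)
  bit 3 = 1: acc = (3, 8) + (5, 0) = (8, 1)

10P = (8, 1)


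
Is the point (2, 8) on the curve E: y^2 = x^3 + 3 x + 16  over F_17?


Check whether y^2 = x^3 + 3 x + 16 (mod 17) for (x, y) = (2, 8).
LHS: y^2 = 8^2 mod 17 = 13
RHS: x^3 + 3 x + 16 = 2^3 + 3*2 + 16 mod 17 = 13
LHS = RHS

Yes, on the curve


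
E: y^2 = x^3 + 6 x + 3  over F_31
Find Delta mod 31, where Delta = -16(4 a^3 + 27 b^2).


4 a^3 + 27 b^2 = 4*6^3 + 27*3^2 = 864 + 243 = 1107
Delta = -16 * (1107) = -17712
Delta mod 31 = 20

Delta = 20 (mod 31)


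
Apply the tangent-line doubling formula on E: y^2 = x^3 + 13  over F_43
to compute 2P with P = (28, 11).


Doubling: s = (3 x1^2 + a) / (2 y1)
s = (3*28^2 + 0) / (2*11) mod 43 = 17
x3 = s^2 - 2 x1 mod 43 = 17^2 - 2*28 = 18
y3 = s (x1 - x3) - y1 mod 43 = 17 * (28 - 18) - 11 = 30

2P = (18, 30)


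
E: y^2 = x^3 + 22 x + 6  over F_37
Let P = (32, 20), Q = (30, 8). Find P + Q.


P != Q, so use the chord formula.
s = (y2 - y1) / (x2 - x1) = (25) / (35) mod 37 = 6
x3 = s^2 - x1 - x2 mod 37 = 6^2 - 32 - 30 = 11
y3 = s (x1 - x3) - y1 mod 37 = 6 * (32 - 11) - 20 = 32

P + Q = (11, 32)


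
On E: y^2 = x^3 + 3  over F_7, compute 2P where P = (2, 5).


Doubling: s = (3 x1^2 + a) / (2 y1)
s = (3*2^2 + 0) / (2*5) mod 7 = 4
x3 = s^2 - 2 x1 mod 7 = 4^2 - 2*2 = 5
y3 = s (x1 - x3) - y1 mod 7 = 4 * (2 - 5) - 5 = 4

2P = (5, 4)


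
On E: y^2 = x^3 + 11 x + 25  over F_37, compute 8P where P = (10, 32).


k = 8 = 1000_2 (binary, LSB first: 0001)
Double-and-add from P = (10, 32):
  bit 0 = 0: acc unchanged = O
  bit 1 = 0: acc unchanged = O
  bit 2 = 0: acc unchanged = O
  bit 3 = 1: acc = O + (10, 5) = (10, 5)

8P = (10, 5)


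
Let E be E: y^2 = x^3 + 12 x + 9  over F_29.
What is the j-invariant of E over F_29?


Delta = -16(4 a^3 + 27 b^2) mod 29 = 25
-1728 * (4 a)^3 = -1728 * (4*12)^3 mod 29 = 6
j = 6 * 25^(-1) mod 29 = 13

j = 13 (mod 29)


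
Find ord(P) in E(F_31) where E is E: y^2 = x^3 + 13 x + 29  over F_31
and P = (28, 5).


Compute successive multiples of P until we hit O:
  1P = (28, 5)
  2P = (22, 19)
  3P = (14, 14)
  4P = (25, 13)
  5P = (23, 23)
  6P = (19, 6)
  7P = (2, 30)
  8P = (26, 5)
  ... (continuing to 29P)
  29P = O

ord(P) = 29


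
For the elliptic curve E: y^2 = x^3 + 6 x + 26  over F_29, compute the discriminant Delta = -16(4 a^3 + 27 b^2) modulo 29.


4 a^3 + 27 b^2 = 4*6^3 + 27*26^2 = 864 + 18252 = 19116
Delta = -16 * (19116) = -305856
Delta mod 29 = 7

Delta = 7 (mod 29)


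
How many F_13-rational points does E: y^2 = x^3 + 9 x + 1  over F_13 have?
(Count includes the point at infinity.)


For each x in F_13, count y with y^2 = x^3 + 9 x + 1 mod 13:
  x = 0: RHS = 1, y in [1, 12]  -> 2 point(s)
  x = 2: RHS = 1, y in [1, 12]  -> 2 point(s)
  x = 3: RHS = 3, y in [4, 9]  -> 2 point(s)
  x = 4: RHS = 10, y in [6, 7]  -> 2 point(s)
  x = 7: RHS = 4, y in [2, 11]  -> 2 point(s)
  x = 8: RHS = 0, y in [0]  -> 1 point(s)
  x = 10: RHS = 12, y in [5, 8]  -> 2 point(s)
  x = 11: RHS = 1, y in [1, 12]  -> 2 point(s)
  x = 12: RHS = 4, y in [2, 11]  -> 2 point(s)
Affine points: 17. Add the point at infinity: total = 18.

#E(F_13) = 18


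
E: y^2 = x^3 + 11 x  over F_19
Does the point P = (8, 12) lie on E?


Check whether y^2 = x^3 + 11 x + 0 (mod 19) for (x, y) = (8, 12).
LHS: y^2 = 12^2 mod 19 = 11
RHS: x^3 + 11 x + 0 = 8^3 + 11*8 + 0 mod 19 = 11
LHS = RHS

Yes, on the curve


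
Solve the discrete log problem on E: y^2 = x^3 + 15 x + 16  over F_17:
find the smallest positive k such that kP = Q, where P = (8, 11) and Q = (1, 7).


Enumerate multiples of P until we hit Q = (1, 7):
  1P = (8, 11)
  2P = (0, 4)
  3P = (1, 10)
  4P = (16, 0)
  5P = (1, 7)
Match found at i = 5.

k = 5


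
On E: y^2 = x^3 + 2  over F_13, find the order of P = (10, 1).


Compute successive multiples of P until we hit O:
  1P = (10, 1)
  2P = (3, 9)
  3P = (9, 9)
  4P = (6, 6)
  5P = (1, 4)
  6P = (5, 6)
  7P = (12, 1)
  8P = (4, 12)
  ... (continuing to 19P)
  19P = O

ord(P) = 19


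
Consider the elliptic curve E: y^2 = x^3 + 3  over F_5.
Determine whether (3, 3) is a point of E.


Check whether y^2 = x^3 + 0 x + 3 (mod 5) for (x, y) = (3, 3).
LHS: y^2 = 3^2 mod 5 = 4
RHS: x^3 + 0 x + 3 = 3^3 + 0*3 + 3 mod 5 = 0
LHS != RHS

No, not on the curve


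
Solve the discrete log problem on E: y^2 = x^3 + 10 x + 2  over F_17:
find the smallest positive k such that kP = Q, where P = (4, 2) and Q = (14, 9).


Enumerate multiples of P until we hit Q = (14, 9):
  1P = (4, 2)
  2P = (11, 7)
  3P = (15, 12)
  4P = (14, 9)
Match found at i = 4.

k = 4


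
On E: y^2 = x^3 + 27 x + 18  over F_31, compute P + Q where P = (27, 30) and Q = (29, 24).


P != Q, so use the chord formula.
s = (y2 - y1) / (x2 - x1) = (25) / (2) mod 31 = 28
x3 = s^2 - x1 - x2 mod 31 = 28^2 - 27 - 29 = 15
y3 = s (x1 - x3) - y1 mod 31 = 28 * (27 - 15) - 30 = 27

P + Q = (15, 27)


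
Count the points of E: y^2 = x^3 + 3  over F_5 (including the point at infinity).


For each x in F_5, count y with y^2 = x^3 + 0 x + 3 mod 5:
  x = 1: RHS = 4, y in [2, 3]  -> 2 point(s)
  x = 2: RHS = 1, y in [1, 4]  -> 2 point(s)
  x = 3: RHS = 0, y in [0]  -> 1 point(s)
Affine points: 5. Add the point at infinity: total = 6.

#E(F_5) = 6


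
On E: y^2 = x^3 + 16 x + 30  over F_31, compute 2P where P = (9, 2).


Doubling: s = (3 x1^2 + a) / (2 y1)
s = (3*9^2 + 16) / (2*2) mod 31 = 26
x3 = s^2 - 2 x1 mod 31 = 26^2 - 2*9 = 7
y3 = s (x1 - x3) - y1 mod 31 = 26 * (9 - 7) - 2 = 19

2P = (7, 19)


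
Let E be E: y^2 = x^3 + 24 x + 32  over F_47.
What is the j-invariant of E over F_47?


Delta = -16(4 a^3 + 27 b^2) mod 47 = 35
-1728 * (4 a)^3 = -1728 * (4*24)^3 mod 47 = 41
j = 41 * 35^(-1) mod 47 = 24

j = 24 (mod 47)


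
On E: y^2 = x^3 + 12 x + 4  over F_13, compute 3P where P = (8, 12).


k = 3 = 11_2 (binary, LSB first: 11)
Double-and-add from P = (8, 12):
  bit 0 = 1: acc = O + (8, 12) = (8, 12)
  bit 1 = 1: acc = (8, 12) + (1, 2) = (1, 11)

3P = (1, 11)


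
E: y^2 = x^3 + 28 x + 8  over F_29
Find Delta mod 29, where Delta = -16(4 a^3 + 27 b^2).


4 a^3 + 27 b^2 = 4*28^3 + 27*8^2 = 87808 + 1728 = 89536
Delta = -16 * (89536) = -1432576
Delta mod 29 = 24

Delta = 24 (mod 29)


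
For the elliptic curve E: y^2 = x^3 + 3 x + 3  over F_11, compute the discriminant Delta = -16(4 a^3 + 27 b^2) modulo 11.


4 a^3 + 27 b^2 = 4*3^3 + 27*3^2 = 108 + 243 = 351
Delta = -16 * (351) = -5616
Delta mod 11 = 5

Delta = 5 (mod 11)


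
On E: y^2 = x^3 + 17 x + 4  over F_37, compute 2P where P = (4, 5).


k = 2 = 10_2 (binary, LSB first: 01)
Double-and-add from P = (4, 5):
  bit 0 = 0: acc unchanged = O
  bit 1 = 1: acc = O + (25, 25) = (25, 25)

2P = (25, 25)


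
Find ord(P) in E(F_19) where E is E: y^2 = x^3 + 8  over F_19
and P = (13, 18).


Compute successive multiples of P until we hit O:
  1P = (13, 18)
  2P = (2, 15)
  3P = (8, 11)
  4P = (3, 15)
  5P = (1, 16)
  6P = (14, 4)
  7P = (17, 0)
  8P = (14, 15)
  ... (continuing to 14P)
  14P = O

ord(P) = 14


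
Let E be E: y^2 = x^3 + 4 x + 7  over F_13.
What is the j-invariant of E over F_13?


Delta = -16(4 a^3 + 27 b^2) mod 13 = 8
-1728 * (4 a)^3 = -1728 * (4*4)^3 mod 13 = 1
j = 1 * 8^(-1) mod 13 = 5

j = 5 (mod 13)


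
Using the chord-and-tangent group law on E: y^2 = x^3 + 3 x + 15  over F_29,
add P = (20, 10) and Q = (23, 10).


P != Q, so use the chord formula.
s = (y2 - y1) / (x2 - x1) = (0) / (3) mod 29 = 0
x3 = s^2 - x1 - x2 mod 29 = 0^2 - 20 - 23 = 15
y3 = s (x1 - x3) - y1 mod 29 = 0 * (20 - 15) - 10 = 19

P + Q = (15, 19)


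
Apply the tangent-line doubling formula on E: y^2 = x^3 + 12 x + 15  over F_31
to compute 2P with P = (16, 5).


Doubling: s = (3 x1^2 + a) / (2 y1)
s = (3*16^2 + 12) / (2*5) mod 31 = 16
x3 = s^2 - 2 x1 mod 31 = 16^2 - 2*16 = 7
y3 = s (x1 - x3) - y1 mod 31 = 16 * (16 - 7) - 5 = 15

2P = (7, 15)


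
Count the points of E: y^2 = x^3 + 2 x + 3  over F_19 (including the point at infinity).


For each x in F_19, count y with y^2 = x^3 + 2 x + 3 mod 19:
  x = 1: RHS = 6, y in [5, 14]  -> 2 point(s)
  x = 3: RHS = 17, y in [6, 13]  -> 2 point(s)
  x = 5: RHS = 5, y in [9, 10]  -> 2 point(s)
  x = 9: RHS = 9, y in [3, 16]  -> 2 point(s)
  x = 10: RHS = 16, y in [4, 15]  -> 2 point(s)
  x = 11: RHS = 7, y in [8, 11]  -> 2 point(s)
  x = 12: RHS = 7, y in [8, 11]  -> 2 point(s)
  x = 14: RHS = 1, y in [1, 18]  -> 2 point(s)
  x = 15: RHS = 7, y in [8, 11]  -> 2 point(s)
  x = 18: RHS = 0, y in [0]  -> 1 point(s)
Affine points: 19. Add the point at infinity: total = 20.

#E(F_19) = 20


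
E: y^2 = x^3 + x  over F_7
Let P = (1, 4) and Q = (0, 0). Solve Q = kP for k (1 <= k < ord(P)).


Enumerate multiples of P until we hit Q = (0, 0):
  1P = (1, 4)
  2P = (0, 0)
Match found at i = 2.

k = 2


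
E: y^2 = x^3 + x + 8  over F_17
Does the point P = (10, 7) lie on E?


Check whether y^2 = x^3 + 1 x + 8 (mod 17) for (x, y) = (10, 7).
LHS: y^2 = 7^2 mod 17 = 15
RHS: x^3 + 1 x + 8 = 10^3 + 1*10 + 8 mod 17 = 15
LHS = RHS

Yes, on the curve


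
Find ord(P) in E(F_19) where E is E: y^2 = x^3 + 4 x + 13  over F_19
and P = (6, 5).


Compute successive multiples of P until we hit O:
  1P = (6, 5)
  2P = (4, 6)
  3P = (14, 18)
  4P = (15, 16)
  5P = (7, 17)
  6P = (17, 15)
  7P = (13, 18)
  8P = (5, 5)
  ... (continuing to 21P)
  21P = O

ord(P) = 21


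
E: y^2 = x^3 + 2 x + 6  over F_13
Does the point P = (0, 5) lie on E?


Check whether y^2 = x^3 + 2 x + 6 (mod 13) for (x, y) = (0, 5).
LHS: y^2 = 5^2 mod 13 = 12
RHS: x^3 + 2 x + 6 = 0^3 + 2*0 + 6 mod 13 = 6
LHS != RHS

No, not on the curve


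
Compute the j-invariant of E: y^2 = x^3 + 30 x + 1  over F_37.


Delta = -16(4 a^3 + 27 b^2) mod 37 = 23
-1728 * (4 a)^3 = -1728 * (4*30)^3 mod 37 = 27
j = 27 * 23^(-1) mod 37 = 6

j = 6 (mod 37)


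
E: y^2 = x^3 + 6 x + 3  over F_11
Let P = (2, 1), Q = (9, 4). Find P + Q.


P != Q, so use the chord formula.
s = (y2 - y1) / (x2 - x1) = (3) / (7) mod 11 = 2
x3 = s^2 - x1 - x2 mod 11 = 2^2 - 2 - 9 = 4
y3 = s (x1 - x3) - y1 mod 11 = 2 * (2 - 4) - 1 = 6

P + Q = (4, 6)


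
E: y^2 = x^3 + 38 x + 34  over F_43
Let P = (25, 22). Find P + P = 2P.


Doubling: s = (3 x1^2 + a) / (2 y1)
s = (3*25^2 + 38) / (2*22) mod 43 = 21
x3 = s^2 - 2 x1 mod 43 = 21^2 - 2*25 = 4
y3 = s (x1 - x3) - y1 mod 43 = 21 * (25 - 4) - 22 = 32

2P = (4, 32)


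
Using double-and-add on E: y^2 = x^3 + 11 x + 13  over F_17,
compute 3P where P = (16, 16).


k = 3 = 11_2 (binary, LSB first: 11)
Double-and-add from P = (16, 16):
  bit 0 = 1: acc = O + (16, 16) = (16, 16)
  bit 1 = 1: acc = (16, 16) + (0, 8) = (14, 2)

3P = (14, 2)


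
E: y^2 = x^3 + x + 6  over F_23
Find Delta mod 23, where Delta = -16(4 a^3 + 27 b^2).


4 a^3 + 27 b^2 = 4*1^3 + 27*6^2 = 4 + 972 = 976
Delta = -16 * (976) = -15616
Delta mod 23 = 1

Delta = 1 (mod 23)


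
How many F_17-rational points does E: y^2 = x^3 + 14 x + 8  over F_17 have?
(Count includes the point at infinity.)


For each x in F_17, count y with y^2 = x^3 + 14 x + 8 mod 17:
  x = 0: RHS = 8, y in [5, 12]  -> 2 point(s)
  x = 3: RHS = 9, y in [3, 14]  -> 2 point(s)
  x = 4: RHS = 9, y in [3, 14]  -> 2 point(s)
  x = 5: RHS = 16, y in [4, 13]  -> 2 point(s)
  x = 6: RHS = 2, y in [6, 11]  -> 2 point(s)
  x = 9: RHS = 13, y in [8, 9]  -> 2 point(s)
  x = 10: RHS = 9, y in [3, 14]  -> 2 point(s)
  x = 12: RHS = 0, y in [0]  -> 1 point(s)
Affine points: 15. Add the point at infinity: total = 16.

#E(F_17) = 16


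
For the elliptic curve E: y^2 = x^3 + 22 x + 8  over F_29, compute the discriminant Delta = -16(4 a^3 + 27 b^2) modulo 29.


4 a^3 + 27 b^2 = 4*22^3 + 27*8^2 = 42592 + 1728 = 44320
Delta = -16 * (44320) = -709120
Delta mod 29 = 17

Delta = 17 (mod 29)


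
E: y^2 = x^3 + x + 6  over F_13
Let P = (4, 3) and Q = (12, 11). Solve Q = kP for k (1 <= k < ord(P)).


Enumerate multiples of P until we hit Q = (12, 11):
  1P = (4, 3)
  2P = (2, 9)
  3P = (3, 7)
  4P = (9, 4)
  5P = (12, 11)
Match found at i = 5.

k = 5


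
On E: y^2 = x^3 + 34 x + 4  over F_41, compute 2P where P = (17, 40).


Doubling: s = (3 x1^2 + a) / (2 y1)
s = (3*17^2 + 34) / (2*40) mod 41 = 21
x3 = s^2 - 2 x1 mod 41 = 21^2 - 2*17 = 38
y3 = s (x1 - x3) - y1 mod 41 = 21 * (17 - 38) - 40 = 11

2P = (38, 11)


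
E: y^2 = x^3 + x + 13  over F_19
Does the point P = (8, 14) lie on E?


Check whether y^2 = x^3 + 1 x + 13 (mod 19) for (x, y) = (8, 14).
LHS: y^2 = 14^2 mod 19 = 6
RHS: x^3 + 1 x + 13 = 8^3 + 1*8 + 13 mod 19 = 1
LHS != RHS

No, not on the curve


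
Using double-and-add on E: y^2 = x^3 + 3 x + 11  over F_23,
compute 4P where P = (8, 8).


k = 4 = 100_2 (binary, LSB first: 001)
Double-and-add from P = (8, 8):
  bit 0 = 0: acc unchanged = O
  bit 1 = 0: acc unchanged = O
  bit 2 = 1: acc = O + (13, 19) = (13, 19)

4P = (13, 19)


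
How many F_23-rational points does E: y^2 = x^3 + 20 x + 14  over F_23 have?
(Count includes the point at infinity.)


For each x in F_23, count y with y^2 = x^3 + 20 x + 14 mod 23:
  x = 1: RHS = 12, y in [9, 14]  -> 2 point(s)
  x = 2: RHS = 16, y in [4, 19]  -> 2 point(s)
  x = 3: RHS = 9, y in [3, 20]  -> 2 point(s)
  x = 5: RHS = 9, y in [3, 20]  -> 2 point(s)
  x = 9: RHS = 3, y in [7, 16]  -> 2 point(s)
  x = 10: RHS = 18, y in [8, 15]  -> 2 point(s)
  x = 11: RHS = 1, y in [1, 22]  -> 2 point(s)
  x = 12: RHS = 4, y in [2, 21]  -> 2 point(s)
  x = 14: RHS = 2, y in [5, 18]  -> 2 point(s)
  x = 15: RHS = 9, y in [3, 20]  -> 2 point(s)
  x = 17: RHS = 0, y in [0]  -> 1 point(s)
  x = 19: RHS = 8, y in [10, 13]  -> 2 point(s)
  x = 21: RHS = 12, y in [9, 14]  -> 2 point(s)
  x = 22: RHS = 16, y in [4, 19]  -> 2 point(s)
Affine points: 27. Add the point at infinity: total = 28.

#E(F_23) = 28


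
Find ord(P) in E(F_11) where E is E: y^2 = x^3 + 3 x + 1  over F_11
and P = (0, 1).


Compute successive multiples of P until we hit O:
  1P = (0, 1)
  2P = (5, 8)
  3P = (4, 0)
  4P = (5, 3)
  5P = (0, 10)
  6P = O

ord(P) = 6


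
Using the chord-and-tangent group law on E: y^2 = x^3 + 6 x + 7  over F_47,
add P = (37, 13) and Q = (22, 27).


P != Q, so use the chord formula.
s = (y2 - y1) / (x2 - x1) = (14) / (32) mod 47 = 21
x3 = s^2 - x1 - x2 mod 47 = 21^2 - 37 - 22 = 6
y3 = s (x1 - x3) - y1 mod 47 = 21 * (37 - 6) - 13 = 27

P + Q = (6, 27)


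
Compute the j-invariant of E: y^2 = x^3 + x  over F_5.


Delta = -16(4 a^3 + 27 b^2) mod 5 = 1
-1728 * (4 a)^3 = -1728 * (4*1)^3 mod 5 = 3
j = 3 * 1^(-1) mod 5 = 3

j = 3 (mod 5)


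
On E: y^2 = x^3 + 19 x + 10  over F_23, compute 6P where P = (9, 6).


k = 6 = 110_2 (binary, LSB first: 011)
Double-and-add from P = (9, 6):
  bit 0 = 0: acc unchanged = O
  bit 1 = 1: acc = O + (7, 7) = (7, 7)
  bit 2 = 1: acc = (7, 7) + (13, 4) = (9, 17)

6P = (9, 17)


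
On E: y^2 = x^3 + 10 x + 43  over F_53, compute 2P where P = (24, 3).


Doubling: s = (3 x1^2 + a) / (2 y1)
s = (3*24^2 + 10) / (2*3) mod 53 = 7
x3 = s^2 - 2 x1 mod 53 = 7^2 - 2*24 = 1
y3 = s (x1 - x3) - y1 mod 53 = 7 * (24 - 1) - 3 = 52

2P = (1, 52)


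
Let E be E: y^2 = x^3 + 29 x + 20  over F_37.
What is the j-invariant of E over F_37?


Delta = -16(4 a^3 + 27 b^2) mod 37 = 13
-1728 * (4 a)^3 = -1728 * (4*29)^3 mod 37 = 6
j = 6 * 13^(-1) mod 37 = 9

j = 9 (mod 37)


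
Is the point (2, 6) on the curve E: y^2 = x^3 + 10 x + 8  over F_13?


Check whether y^2 = x^3 + 10 x + 8 (mod 13) for (x, y) = (2, 6).
LHS: y^2 = 6^2 mod 13 = 10
RHS: x^3 + 10 x + 8 = 2^3 + 10*2 + 8 mod 13 = 10
LHS = RHS

Yes, on the curve


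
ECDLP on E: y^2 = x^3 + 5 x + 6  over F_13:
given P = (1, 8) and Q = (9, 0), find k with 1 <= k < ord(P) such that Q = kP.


Enumerate multiples of P until we hit Q = (9, 0):
  1P = (1, 8)
  2P = (8, 8)
  3P = (4, 5)
  4P = (9, 0)
Match found at i = 4.

k = 4


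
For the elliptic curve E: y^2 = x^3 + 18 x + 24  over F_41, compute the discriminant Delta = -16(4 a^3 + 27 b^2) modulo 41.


4 a^3 + 27 b^2 = 4*18^3 + 27*24^2 = 23328 + 15552 = 38880
Delta = -16 * (38880) = -622080
Delta mod 41 = 13

Delta = 13 (mod 41)


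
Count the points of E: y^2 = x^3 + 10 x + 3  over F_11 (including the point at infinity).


For each x in F_11, count y with y^2 = x^3 + 10 x + 3 mod 11:
  x = 0: RHS = 3, y in [5, 6]  -> 2 point(s)
  x = 1: RHS = 3, y in [5, 6]  -> 2 point(s)
  x = 2: RHS = 9, y in [3, 8]  -> 2 point(s)
  x = 3: RHS = 5, y in [4, 7]  -> 2 point(s)
  x = 6: RHS = 4, y in [2, 9]  -> 2 point(s)
  x = 7: RHS = 9, y in [3, 8]  -> 2 point(s)
  x = 8: RHS = 1, y in [1, 10]  -> 2 point(s)
  x = 10: RHS = 3, y in [5, 6]  -> 2 point(s)
Affine points: 16. Add the point at infinity: total = 17.

#E(F_11) = 17


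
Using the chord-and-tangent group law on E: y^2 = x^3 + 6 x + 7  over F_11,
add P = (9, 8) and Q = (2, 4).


P != Q, so use the chord formula.
s = (y2 - y1) / (x2 - x1) = (7) / (4) mod 11 = 10
x3 = s^2 - x1 - x2 mod 11 = 10^2 - 9 - 2 = 1
y3 = s (x1 - x3) - y1 mod 11 = 10 * (9 - 1) - 8 = 6

P + Q = (1, 6)


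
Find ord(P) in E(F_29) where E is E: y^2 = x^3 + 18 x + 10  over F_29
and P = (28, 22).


Compute successive multiples of P until we hit O:
  1P = (28, 22)
  2P = (26, 4)
  3P = (27, 16)
  4P = (10, 28)
  5P = (4, 28)
  6P = (17, 26)
  7P = (22, 18)
  8P = (2, 5)
  ... (continuing to 30P)
  30P = O

ord(P) = 30


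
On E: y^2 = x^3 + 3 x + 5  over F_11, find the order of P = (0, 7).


Compute successive multiples of P until we hit O:
  1P = (0, 7)
  2P = (1, 3)
  3P = (4, 9)
  4P = (10, 10)
  5P = (10, 1)
  6P = (4, 2)
  7P = (1, 8)
  8P = (0, 4)
  ... (continuing to 9P)
  9P = O

ord(P) = 9


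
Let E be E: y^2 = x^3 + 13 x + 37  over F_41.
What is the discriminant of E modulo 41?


4 a^3 + 27 b^2 = 4*13^3 + 27*37^2 = 8788 + 36963 = 45751
Delta = -16 * (45751) = -732016
Delta mod 41 = 39

Delta = 39 (mod 41)


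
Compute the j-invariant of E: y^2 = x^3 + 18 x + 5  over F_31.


Delta = -16(4 a^3 + 27 b^2) mod 31 = 11
-1728 * (4 a)^3 = -1728 * (4*18)^3 mod 31 = 2
j = 2 * 11^(-1) mod 31 = 3

j = 3 (mod 31)


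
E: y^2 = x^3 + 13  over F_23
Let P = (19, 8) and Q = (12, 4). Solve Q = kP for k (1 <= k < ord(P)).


Enumerate multiples of P until we hit Q = (12, 4):
  1P = (19, 8)
  2P = (17, 21)
  3P = (12, 4)
Match found at i = 3.

k = 3


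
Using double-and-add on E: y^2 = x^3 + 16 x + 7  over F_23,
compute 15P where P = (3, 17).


k = 15 = 1111_2 (binary, LSB first: 1111)
Double-and-add from P = (3, 17):
  bit 0 = 1: acc = O + (3, 17) = (3, 17)
  bit 1 = 1: acc = (3, 17) + (7, 5) = (22, 17)
  bit 2 = 1: acc = (22, 17) + (21, 6) = (9, 11)
  bit 3 = 1: acc = (9, 11) + (12, 15) = (14, 13)

15P = (14, 13)


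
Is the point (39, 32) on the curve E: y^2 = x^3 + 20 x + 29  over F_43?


Check whether y^2 = x^3 + 20 x + 29 (mod 43) for (x, y) = (39, 32).
LHS: y^2 = 32^2 mod 43 = 35
RHS: x^3 + 20 x + 29 = 39^3 + 20*39 + 29 mod 43 = 14
LHS != RHS

No, not on the curve


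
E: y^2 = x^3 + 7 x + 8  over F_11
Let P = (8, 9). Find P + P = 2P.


Doubling: s = (3 x1^2 + a) / (2 y1)
s = (3*8^2 + 7) / (2*9) mod 11 = 8
x3 = s^2 - 2 x1 mod 11 = 8^2 - 2*8 = 4
y3 = s (x1 - x3) - y1 mod 11 = 8 * (8 - 4) - 9 = 1

2P = (4, 1)


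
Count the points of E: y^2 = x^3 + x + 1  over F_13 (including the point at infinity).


For each x in F_13, count y with y^2 = x^3 + 1 x + 1 mod 13:
  x = 0: RHS = 1, y in [1, 12]  -> 2 point(s)
  x = 1: RHS = 3, y in [4, 9]  -> 2 point(s)
  x = 4: RHS = 4, y in [2, 11]  -> 2 point(s)
  x = 5: RHS = 1, y in [1, 12]  -> 2 point(s)
  x = 7: RHS = 0, y in [0]  -> 1 point(s)
  x = 8: RHS = 1, y in [1, 12]  -> 2 point(s)
  x = 10: RHS = 10, y in [6, 7]  -> 2 point(s)
  x = 11: RHS = 4, y in [2, 11]  -> 2 point(s)
  x = 12: RHS = 12, y in [5, 8]  -> 2 point(s)
Affine points: 17. Add the point at infinity: total = 18.

#E(F_13) = 18


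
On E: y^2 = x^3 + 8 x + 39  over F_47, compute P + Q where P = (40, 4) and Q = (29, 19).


P != Q, so use the chord formula.
s = (y2 - y1) / (x2 - x1) = (15) / (36) mod 47 = 20
x3 = s^2 - x1 - x2 mod 47 = 20^2 - 40 - 29 = 2
y3 = s (x1 - x3) - y1 mod 47 = 20 * (40 - 2) - 4 = 4

P + Q = (2, 4)


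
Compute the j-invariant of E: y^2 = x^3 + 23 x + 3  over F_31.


Delta = -16(4 a^3 + 27 b^2) mod 31 = 19
-1728 * (4 a)^3 = -1728 * (4*23)^3 mod 31 = 23
j = 23 * 19^(-1) mod 31 = 11

j = 11 (mod 31)


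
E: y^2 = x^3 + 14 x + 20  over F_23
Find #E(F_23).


For each x in F_23, count y with y^2 = x^3 + 14 x + 20 mod 23:
  x = 1: RHS = 12, y in [9, 14]  -> 2 point(s)
  x = 4: RHS = 2, y in [5, 18]  -> 2 point(s)
  x = 5: RHS = 8, y in [10, 13]  -> 2 point(s)
  x = 7: RHS = 1, y in [1, 22]  -> 2 point(s)
  x = 8: RHS = 0, y in [0]  -> 1 point(s)
  x = 9: RHS = 1, y in [1, 22]  -> 2 point(s)
  x = 14: RHS = 16, y in [4, 19]  -> 2 point(s)
  x = 16: RHS = 16, y in [4, 19]  -> 2 point(s)
  x = 18: RHS = 9, y in [3, 20]  -> 2 point(s)
Affine points: 17. Add the point at infinity: total = 18.

#E(F_23) = 18


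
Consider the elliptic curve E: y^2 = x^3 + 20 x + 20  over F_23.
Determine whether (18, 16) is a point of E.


Check whether y^2 = x^3 + 20 x + 20 (mod 23) for (x, y) = (18, 16).
LHS: y^2 = 16^2 mod 23 = 3
RHS: x^3 + 20 x + 20 = 18^3 + 20*18 + 20 mod 23 = 2
LHS != RHS

No, not on the curve


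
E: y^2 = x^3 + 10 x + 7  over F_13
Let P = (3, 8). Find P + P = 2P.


Doubling: s = (3 x1^2 + a) / (2 y1)
s = (3*3^2 + 10) / (2*8) mod 13 = 8
x3 = s^2 - 2 x1 mod 13 = 8^2 - 2*3 = 6
y3 = s (x1 - x3) - y1 mod 13 = 8 * (3 - 6) - 8 = 7

2P = (6, 7)


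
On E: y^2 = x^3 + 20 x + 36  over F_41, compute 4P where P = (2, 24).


k = 4 = 100_2 (binary, LSB first: 001)
Double-and-add from P = (2, 24):
  bit 0 = 0: acc unchanged = O
  bit 1 = 0: acc unchanged = O
  bit 2 = 1: acc = O + (21, 0) = (21, 0)

4P = (21, 0)


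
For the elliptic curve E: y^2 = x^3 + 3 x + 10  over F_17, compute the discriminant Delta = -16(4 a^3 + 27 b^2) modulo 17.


4 a^3 + 27 b^2 = 4*3^3 + 27*10^2 = 108 + 2700 = 2808
Delta = -16 * (2808) = -44928
Delta mod 17 = 3

Delta = 3 (mod 17)


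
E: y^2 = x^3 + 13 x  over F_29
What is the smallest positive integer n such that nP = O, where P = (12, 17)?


Compute successive multiples of P until we hit O:
  1P = (12, 17)
  2P = (9, 18)
  3P = (21, 15)
  4P = (5, 4)
  5P = (19, 28)
  6P = (20, 16)
  7P = (2, 18)
  8P = (24, 19)
  ... (continuing to 20P)
  20P = O

ord(P) = 20


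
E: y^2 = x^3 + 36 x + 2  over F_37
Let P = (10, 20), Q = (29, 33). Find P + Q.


P != Q, so use the chord formula.
s = (y2 - y1) / (x2 - x1) = (13) / (19) mod 37 = 26
x3 = s^2 - x1 - x2 mod 37 = 26^2 - 10 - 29 = 8
y3 = s (x1 - x3) - y1 mod 37 = 26 * (10 - 8) - 20 = 32

P + Q = (8, 32)


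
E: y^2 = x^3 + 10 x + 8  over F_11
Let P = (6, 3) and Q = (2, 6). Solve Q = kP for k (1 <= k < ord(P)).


Enumerate multiples of P until we hit Q = (2, 6):
  1P = (6, 3)
  2P = (2, 6)
Match found at i = 2.

k = 2


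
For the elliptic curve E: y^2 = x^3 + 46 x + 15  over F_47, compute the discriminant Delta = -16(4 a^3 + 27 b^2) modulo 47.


4 a^3 + 27 b^2 = 4*46^3 + 27*15^2 = 389344 + 6075 = 395419
Delta = -16 * (395419) = -6326704
Delta mod 47 = 13

Delta = 13 (mod 47)


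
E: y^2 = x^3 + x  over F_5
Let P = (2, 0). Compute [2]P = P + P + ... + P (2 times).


k = 2 = 10_2 (binary, LSB first: 01)
Double-and-add from P = (2, 0):
  bit 0 = 0: acc unchanged = O
  bit 1 = 1: acc = O + O = O

2P = O


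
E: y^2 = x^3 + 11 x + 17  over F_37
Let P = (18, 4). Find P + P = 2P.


Doubling: s = (3 x1^2 + a) / (2 y1)
s = (3*18^2 + 11) / (2*4) mod 37 = 35
x3 = s^2 - 2 x1 mod 37 = 35^2 - 2*18 = 5
y3 = s (x1 - x3) - y1 mod 37 = 35 * (18 - 5) - 4 = 7

2P = (5, 7)


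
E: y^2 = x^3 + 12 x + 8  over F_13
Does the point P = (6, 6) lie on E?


Check whether y^2 = x^3 + 12 x + 8 (mod 13) for (x, y) = (6, 6).
LHS: y^2 = 6^2 mod 13 = 10
RHS: x^3 + 12 x + 8 = 6^3 + 12*6 + 8 mod 13 = 10
LHS = RHS

Yes, on the curve


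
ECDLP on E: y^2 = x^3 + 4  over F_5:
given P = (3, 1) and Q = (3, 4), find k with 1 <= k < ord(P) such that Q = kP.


Enumerate multiples of P until we hit Q = (3, 4):
  1P = (3, 1)
  2P = (0, 2)
  3P = (1, 0)
  4P = (0, 3)
  5P = (3, 4)
Match found at i = 5.

k = 5


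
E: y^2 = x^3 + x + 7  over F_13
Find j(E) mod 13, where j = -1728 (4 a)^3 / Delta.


Delta = -16(4 a^3 + 27 b^2) mod 13 = 10
-1728 * (4 a)^3 = -1728 * (4*1)^3 mod 13 = 12
j = 12 * 10^(-1) mod 13 = 9

j = 9 (mod 13)


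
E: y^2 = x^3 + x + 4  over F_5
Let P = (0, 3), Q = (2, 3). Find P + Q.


P != Q, so use the chord formula.
s = (y2 - y1) / (x2 - x1) = (0) / (2) mod 5 = 0
x3 = s^2 - x1 - x2 mod 5 = 0^2 - 0 - 2 = 3
y3 = s (x1 - x3) - y1 mod 5 = 0 * (0 - 3) - 3 = 2

P + Q = (3, 2)


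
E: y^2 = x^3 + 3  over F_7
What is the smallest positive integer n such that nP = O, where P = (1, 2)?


Compute successive multiples of P until we hit O:
  1P = (1, 2)
  2P = (6, 3)
  3P = (2, 2)
  4P = (4, 5)
  5P = (3, 3)
  6P = (5, 3)
  7P = (5, 4)
  8P = (3, 4)
  ... (continuing to 13P)
  13P = O

ord(P) = 13


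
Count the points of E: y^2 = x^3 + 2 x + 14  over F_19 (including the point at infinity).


For each x in F_19, count y with y^2 = x^3 + 2 x + 14 mod 19:
  x = 1: RHS = 17, y in [6, 13]  -> 2 point(s)
  x = 2: RHS = 7, y in [8, 11]  -> 2 point(s)
  x = 3: RHS = 9, y in [3, 16]  -> 2 point(s)
  x = 5: RHS = 16, y in [4, 15]  -> 2 point(s)
  x = 9: RHS = 1, y in [1, 18]  -> 2 point(s)
  x = 16: RHS = 0, y in [0]  -> 1 point(s)
  x = 18: RHS = 11, y in [7, 12]  -> 2 point(s)
Affine points: 13. Add the point at infinity: total = 14.

#E(F_19) = 14


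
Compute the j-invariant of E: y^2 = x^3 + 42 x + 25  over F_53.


Delta = -16(4 a^3 + 27 b^2) mod 53 = 48
-1728 * (4 a)^3 = -1728 * (4*42)^3 mod 53 = 45
j = 45 * 48^(-1) mod 53 = 44

j = 44 (mod 53)


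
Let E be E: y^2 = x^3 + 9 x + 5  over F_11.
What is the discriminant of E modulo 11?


4 a^3 + 27 b^2 = 4*9^3 + 27*5^2 = 2916 + 675 = 3591
Delta = -16 * (3591) = -57456
Delta mod 11 = 8

Delta = 8 (mod 11)


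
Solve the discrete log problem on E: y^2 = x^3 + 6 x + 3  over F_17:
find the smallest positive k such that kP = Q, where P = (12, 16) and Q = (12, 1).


Enumerate multiples of P until we hit Q = (12, 1):
  1P = (12, 16)
  2P = (14, 14)
  3P = (9, 15)
  4P = (15, 0)
  5P = (9, 2)
  6P = (14, 3)
  7P = (12, 1)
Match found at i = 7.

k = 7


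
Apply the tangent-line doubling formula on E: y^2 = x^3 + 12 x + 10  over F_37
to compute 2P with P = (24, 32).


Doubling: s = (3 x1^2 + a) / (2 y1)
s = (3*24^2 + 12) / (2*32) mod 37 = 11
x3 = s^2 - 2 x1 mod 37 = 11^2 - 2*24 = 36
y3 = s (x1 - x3) - y1 mod 37 = 11 * (24 - 36) - 32 = 21

2P = (36, 21)


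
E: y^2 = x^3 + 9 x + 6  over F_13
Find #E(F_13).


For each x in F_13, count y with y^2 = x^3 + 9 x + 6 mod 13:
  x = 1: RHS = 3, y in [4, 9]  -> 2 point(s)
  x = 6: RHS = 3, y in [4, 9]  -> 2 point(s)
  x = 7: RHS = 9, y in [3, 10]  -> 2 point(s)
  x = 9: RHS = 10, y in [6, 7]  -> 2 point(s)
  x = 10: RHS = 4, y in [2, 11]  -> 2 point(s)
  x = 12: RHS = 9, y in [3, 10]  -> 2 point(s)
Affine points: 12. Add the point at infinity: total = 13.

#E(F_13) = 13


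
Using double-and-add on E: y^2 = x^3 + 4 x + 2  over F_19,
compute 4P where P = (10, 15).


k = 4 = 100_2 (binary, LSB first: 001)
Double-and-add from P = (10, 15):
  bit 0 = 0: acc unchanged = O
  bit 1 = 0: acc unchanged = O
  bit 2 = 1: acc = O + (9, 11) = (9, 11)

4P = (9, 11)


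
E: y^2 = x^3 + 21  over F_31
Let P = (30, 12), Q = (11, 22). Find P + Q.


P != Q, so use the chord formula.
s = (y2 - y1) / (x2 - x1) = (10) / (12) mod 31 = 6
x3 = s^2 - x1 - x2 mod 31 = 6^2 - 30 - 11 = 26
y3 = s (x1 - x3) - y1 mod 31 = 6 * (30 - 26) - 12 = 12

P + Q = (26, 12)


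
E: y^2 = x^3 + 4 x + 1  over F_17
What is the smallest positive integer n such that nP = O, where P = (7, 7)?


Compute successive multiples of P until we hit O:
  1P = (7, 7)
  2P = (11, 13)
  3P = (14, 8)
  4P = (4, 8)
  5P = (8, 16)
  6P = (15, 6)
  7P = (16, 9)
  8P = (10, 15)
  ... (continuing to 24P)
  24P = O

ord(P) = 24


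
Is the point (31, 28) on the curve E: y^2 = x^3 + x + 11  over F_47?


Check whether y^2 = x^3 + 1 x + 11 (mod 47) for (x, y) = (31, 28).
LHS: y^2 = 28^2 mod 47 = 32
RHS: x^3 + 1 x + 11 = 31^3 + 1*31 + 11 mod 47 = 35
LHS != RHS

No, not on the curve
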